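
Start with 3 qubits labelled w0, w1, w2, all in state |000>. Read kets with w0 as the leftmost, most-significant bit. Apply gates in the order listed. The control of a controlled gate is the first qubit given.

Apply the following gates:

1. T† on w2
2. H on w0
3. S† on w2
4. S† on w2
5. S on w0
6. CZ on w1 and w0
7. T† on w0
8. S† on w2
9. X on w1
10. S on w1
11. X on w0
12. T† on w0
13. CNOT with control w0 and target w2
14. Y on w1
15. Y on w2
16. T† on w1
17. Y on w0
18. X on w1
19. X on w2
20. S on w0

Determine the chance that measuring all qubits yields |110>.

A full measurement returns |110> with probability 1/2.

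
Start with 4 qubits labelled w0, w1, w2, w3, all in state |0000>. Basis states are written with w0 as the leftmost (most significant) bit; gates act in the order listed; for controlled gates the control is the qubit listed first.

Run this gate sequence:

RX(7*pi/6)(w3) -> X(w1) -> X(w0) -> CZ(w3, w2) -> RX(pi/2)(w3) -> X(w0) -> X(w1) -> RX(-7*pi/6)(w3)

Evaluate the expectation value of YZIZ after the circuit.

The observable YZIZ averages to 0.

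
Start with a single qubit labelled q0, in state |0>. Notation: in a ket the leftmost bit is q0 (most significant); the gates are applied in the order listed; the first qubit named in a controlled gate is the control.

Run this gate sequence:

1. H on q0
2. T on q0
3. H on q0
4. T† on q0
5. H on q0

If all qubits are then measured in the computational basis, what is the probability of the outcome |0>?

A full measurement returns |0> with probability 1/4.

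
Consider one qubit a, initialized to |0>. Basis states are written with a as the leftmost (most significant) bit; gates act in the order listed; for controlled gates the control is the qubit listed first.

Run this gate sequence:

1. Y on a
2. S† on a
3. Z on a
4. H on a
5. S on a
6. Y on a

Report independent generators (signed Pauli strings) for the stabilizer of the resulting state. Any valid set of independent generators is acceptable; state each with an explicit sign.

One valid set of independent stabilizer generators is -Y (any independent generating set of the same group is equally correct).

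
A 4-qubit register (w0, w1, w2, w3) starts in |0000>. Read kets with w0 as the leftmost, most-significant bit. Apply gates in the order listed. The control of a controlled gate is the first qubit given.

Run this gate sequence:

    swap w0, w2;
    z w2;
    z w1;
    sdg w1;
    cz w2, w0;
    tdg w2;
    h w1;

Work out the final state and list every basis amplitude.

The resulting statevector has amplitude sqrt(2)/2 on |0000>, sqrt(2)/2 on |0100>, and 0 on every other basis state.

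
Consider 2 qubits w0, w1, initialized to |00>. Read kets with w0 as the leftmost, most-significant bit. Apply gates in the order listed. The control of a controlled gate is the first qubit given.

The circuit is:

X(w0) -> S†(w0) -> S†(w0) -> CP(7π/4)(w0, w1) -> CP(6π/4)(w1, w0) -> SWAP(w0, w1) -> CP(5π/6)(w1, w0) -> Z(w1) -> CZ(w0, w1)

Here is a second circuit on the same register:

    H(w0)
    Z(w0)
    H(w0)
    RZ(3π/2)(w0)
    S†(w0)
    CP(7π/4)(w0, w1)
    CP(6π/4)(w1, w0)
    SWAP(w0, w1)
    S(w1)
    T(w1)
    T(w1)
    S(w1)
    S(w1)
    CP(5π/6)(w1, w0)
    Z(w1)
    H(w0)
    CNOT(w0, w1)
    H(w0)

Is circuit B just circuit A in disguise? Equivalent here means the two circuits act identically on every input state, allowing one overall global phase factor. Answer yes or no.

No: there is an input state on which the two circuits produce genuinely different outputs (not merely differing by a phase).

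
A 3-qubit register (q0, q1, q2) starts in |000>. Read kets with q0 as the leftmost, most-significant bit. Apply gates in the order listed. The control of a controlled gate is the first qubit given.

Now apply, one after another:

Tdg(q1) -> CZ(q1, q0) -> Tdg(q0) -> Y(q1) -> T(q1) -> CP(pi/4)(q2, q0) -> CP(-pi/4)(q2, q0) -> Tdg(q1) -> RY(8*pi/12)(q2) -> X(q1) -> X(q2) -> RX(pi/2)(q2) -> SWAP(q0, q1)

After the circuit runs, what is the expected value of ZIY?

The expectation value of ZIY is -1/2.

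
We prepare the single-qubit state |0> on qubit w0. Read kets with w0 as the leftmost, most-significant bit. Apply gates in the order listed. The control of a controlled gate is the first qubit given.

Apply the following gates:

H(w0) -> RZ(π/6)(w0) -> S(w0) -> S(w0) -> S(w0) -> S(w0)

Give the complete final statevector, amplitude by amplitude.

After the circuit, the state carries amplitude -sqrt(2)*exp(11*I*pi/12)/2 on |0>, sqrt(2)*exp(I*pi/12)/2 on |1>. Key observation: the block from step 3 through step 6 cancels to the identity and can be dropped.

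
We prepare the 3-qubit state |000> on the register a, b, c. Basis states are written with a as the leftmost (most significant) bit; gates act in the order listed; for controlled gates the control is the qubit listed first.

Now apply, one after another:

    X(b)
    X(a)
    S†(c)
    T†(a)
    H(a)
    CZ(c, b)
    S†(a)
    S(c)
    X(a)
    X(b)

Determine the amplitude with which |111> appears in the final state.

The amplitude on |111> is 0.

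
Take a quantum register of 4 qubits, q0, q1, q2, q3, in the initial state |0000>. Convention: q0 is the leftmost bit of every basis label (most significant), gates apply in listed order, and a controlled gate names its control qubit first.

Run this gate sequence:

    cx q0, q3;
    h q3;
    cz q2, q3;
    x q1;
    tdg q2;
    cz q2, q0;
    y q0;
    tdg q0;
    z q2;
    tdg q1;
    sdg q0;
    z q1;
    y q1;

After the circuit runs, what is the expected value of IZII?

In the final state, IZII has expectation 1.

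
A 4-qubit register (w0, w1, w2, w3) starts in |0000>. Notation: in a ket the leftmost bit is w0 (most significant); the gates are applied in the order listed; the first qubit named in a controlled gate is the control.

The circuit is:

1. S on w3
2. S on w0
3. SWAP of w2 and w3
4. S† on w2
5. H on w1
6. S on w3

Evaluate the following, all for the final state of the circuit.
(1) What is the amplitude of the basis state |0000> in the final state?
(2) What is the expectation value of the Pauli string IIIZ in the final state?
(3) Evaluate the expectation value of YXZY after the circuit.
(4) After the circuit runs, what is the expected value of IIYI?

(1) |0000> carries amplitude sqrt(2)/2 in the final state.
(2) In the final state, IIIZ has expectation 1.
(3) In the final state, YXZY has expectation 0.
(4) The observable IIYI averages to 0.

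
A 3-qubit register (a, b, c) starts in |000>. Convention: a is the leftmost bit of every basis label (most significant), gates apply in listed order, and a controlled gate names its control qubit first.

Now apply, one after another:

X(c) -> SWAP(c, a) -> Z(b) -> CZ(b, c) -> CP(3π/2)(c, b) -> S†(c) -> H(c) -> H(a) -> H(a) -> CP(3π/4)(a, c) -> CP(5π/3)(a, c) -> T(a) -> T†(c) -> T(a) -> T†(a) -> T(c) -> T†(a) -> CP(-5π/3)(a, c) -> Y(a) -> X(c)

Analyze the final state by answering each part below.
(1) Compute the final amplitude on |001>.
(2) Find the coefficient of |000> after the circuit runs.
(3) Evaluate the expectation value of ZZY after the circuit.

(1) The amplitude on |001> is -sqrt(2)*I/2. Key observation: steps 11-18 multiply out to the identity, so the circuit reduces to the remaining gates.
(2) The amplitude on |000> is sqrt(2)*exp(I*pi/4)/2.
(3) The observable ZZY averages to -sqrt(2)/2.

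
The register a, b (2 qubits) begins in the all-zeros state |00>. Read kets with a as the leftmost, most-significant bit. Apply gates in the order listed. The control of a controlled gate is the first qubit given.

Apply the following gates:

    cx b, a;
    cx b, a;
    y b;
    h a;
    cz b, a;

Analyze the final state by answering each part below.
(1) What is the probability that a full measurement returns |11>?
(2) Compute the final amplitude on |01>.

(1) A full measurement returns |11> with probability 1/2.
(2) The amplitude on |01> is sqrt(2)*I/2.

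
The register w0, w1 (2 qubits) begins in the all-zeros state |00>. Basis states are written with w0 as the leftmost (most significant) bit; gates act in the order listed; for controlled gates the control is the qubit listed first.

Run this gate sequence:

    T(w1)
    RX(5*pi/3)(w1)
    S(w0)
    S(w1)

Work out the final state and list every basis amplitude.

The final amplitudes are -sqrt(3)/2 on |00>, 1/2 on |01>, 0 on |10>, 0 on |11>.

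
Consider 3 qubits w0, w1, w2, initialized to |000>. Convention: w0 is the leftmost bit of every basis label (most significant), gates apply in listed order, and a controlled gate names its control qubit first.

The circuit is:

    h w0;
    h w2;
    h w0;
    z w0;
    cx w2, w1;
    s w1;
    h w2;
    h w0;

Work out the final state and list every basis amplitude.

The final amplitudes are sqrt(2)/4 on |000>, sqrt(2)/4 on |001>, sqrt(2)*I/4 on |010>, -sqrt(2)*I/4 on |011>, sqrt(2)/4 on |100>, sqrt(2)/4 on |101>, sqrt(2)*I/4 on |110>, -sqrt(2)*I/4 on |111>.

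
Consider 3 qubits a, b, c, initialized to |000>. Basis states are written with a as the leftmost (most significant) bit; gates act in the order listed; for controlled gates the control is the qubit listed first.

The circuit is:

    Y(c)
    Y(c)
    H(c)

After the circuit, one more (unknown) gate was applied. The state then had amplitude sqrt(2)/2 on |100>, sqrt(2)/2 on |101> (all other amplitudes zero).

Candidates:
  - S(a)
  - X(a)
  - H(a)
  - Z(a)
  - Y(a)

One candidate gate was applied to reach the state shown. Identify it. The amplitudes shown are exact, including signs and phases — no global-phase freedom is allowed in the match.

The applied gate was X(a).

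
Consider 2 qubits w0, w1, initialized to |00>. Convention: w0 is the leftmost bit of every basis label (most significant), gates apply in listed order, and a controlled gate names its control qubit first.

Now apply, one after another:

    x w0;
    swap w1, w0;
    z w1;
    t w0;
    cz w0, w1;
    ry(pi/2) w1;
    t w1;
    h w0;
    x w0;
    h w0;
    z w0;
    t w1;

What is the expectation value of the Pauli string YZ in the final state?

In the final state, YZ has expectation 0. Key observation: gates 8-11 undo each other exactly, leaving only the rest of the circuit to track.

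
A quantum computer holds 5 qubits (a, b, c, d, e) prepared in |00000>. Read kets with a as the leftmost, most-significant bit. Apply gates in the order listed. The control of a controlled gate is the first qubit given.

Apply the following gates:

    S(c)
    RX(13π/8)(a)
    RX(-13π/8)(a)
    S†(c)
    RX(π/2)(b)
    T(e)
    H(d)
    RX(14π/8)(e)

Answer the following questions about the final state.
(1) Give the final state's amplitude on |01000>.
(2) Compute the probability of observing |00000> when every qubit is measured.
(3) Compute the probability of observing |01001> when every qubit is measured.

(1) |01000> carries amplitude I*sqrt(sqrt(2) + 2)/4 in the final state. Key observation: steps 1-4 multiply out to the identity, so the circuit reduces to the remaining gates.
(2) A full measurement returns |00000> with probability sqrt(2)/16 + 1/8.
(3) Outcome |01001> occurs with probability 1/8 - sqrt(2)/16.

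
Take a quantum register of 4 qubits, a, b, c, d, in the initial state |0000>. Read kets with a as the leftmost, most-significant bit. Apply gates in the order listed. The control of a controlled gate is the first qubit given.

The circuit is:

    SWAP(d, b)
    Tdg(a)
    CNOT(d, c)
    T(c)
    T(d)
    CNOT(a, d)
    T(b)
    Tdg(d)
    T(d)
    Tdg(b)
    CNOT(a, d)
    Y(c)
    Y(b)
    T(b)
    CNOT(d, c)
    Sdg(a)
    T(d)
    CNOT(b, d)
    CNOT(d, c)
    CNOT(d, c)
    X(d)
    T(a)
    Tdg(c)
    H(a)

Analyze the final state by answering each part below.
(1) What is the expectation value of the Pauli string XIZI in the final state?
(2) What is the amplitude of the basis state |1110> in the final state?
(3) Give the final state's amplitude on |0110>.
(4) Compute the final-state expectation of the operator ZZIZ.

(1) The expectation value of XIZI is -1. Key observation: the block from step 6 through step 11 cancels to the identity and can be dropped.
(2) |1110> carries amplitude -sqrt(2)/2 in the final state.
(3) |0110> carries amplitude -sqrt(2)/2 in the final state.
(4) The observable ZZIZ averages to 0.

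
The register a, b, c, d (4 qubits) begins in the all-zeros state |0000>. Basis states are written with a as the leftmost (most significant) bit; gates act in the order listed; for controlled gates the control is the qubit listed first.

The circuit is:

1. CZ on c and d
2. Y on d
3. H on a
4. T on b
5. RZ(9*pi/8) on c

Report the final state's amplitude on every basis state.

The resulting statevector has amplitude -sqrt(2)*exp(15*I*pi/16)/2 on |0001>, -sqrt(2)*exp(15*I*pi/16)/2 on |1001>, and 0 on every other basis state.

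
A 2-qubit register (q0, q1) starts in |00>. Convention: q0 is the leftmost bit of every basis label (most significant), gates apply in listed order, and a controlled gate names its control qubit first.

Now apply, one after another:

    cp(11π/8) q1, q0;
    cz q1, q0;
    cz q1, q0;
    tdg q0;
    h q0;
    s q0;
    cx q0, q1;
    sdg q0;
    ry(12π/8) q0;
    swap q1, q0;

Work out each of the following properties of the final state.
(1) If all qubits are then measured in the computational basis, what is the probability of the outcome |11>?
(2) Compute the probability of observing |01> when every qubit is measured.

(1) A full measurement returns |11> with probability 1/4.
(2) A full measurement returns |01> with probability 1/4.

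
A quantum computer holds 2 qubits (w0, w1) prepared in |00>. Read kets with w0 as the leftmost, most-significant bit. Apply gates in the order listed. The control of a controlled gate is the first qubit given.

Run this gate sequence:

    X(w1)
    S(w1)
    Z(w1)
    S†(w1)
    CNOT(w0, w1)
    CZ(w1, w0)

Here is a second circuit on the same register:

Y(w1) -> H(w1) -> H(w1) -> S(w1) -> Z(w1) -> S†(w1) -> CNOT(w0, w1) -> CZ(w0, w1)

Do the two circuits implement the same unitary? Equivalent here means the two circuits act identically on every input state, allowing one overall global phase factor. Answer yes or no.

No, they are not equivalent — no single phase factor reconciles the two unitaries.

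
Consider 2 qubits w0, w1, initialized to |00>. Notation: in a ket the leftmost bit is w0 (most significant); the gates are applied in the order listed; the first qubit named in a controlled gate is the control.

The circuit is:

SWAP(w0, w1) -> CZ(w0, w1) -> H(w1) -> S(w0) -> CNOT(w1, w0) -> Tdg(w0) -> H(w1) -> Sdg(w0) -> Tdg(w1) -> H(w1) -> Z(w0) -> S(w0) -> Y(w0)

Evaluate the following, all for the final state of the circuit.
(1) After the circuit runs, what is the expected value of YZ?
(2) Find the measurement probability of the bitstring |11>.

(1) In the final state, YZ has expectation -1/2.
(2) The probability of measuring |11> is 1/4 - sqrt(2)/8.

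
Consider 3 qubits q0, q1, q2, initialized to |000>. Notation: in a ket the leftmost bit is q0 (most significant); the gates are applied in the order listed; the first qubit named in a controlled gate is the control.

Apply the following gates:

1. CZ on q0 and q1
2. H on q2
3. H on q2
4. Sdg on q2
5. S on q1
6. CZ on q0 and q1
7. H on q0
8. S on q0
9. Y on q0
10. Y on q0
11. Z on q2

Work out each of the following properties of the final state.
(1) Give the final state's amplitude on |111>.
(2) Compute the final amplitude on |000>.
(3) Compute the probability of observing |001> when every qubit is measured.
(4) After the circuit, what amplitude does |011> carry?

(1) The amplitude on |111> is 0. Key observation: steps 2-3 multiply out to the identity, so the circuit reduces to the remaining gates.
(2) The final state's coefficient on |000> equals sqrt(2)/2.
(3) A full measurement returns |001> with probability 0.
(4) The final state's coefficient on |011> equals 0.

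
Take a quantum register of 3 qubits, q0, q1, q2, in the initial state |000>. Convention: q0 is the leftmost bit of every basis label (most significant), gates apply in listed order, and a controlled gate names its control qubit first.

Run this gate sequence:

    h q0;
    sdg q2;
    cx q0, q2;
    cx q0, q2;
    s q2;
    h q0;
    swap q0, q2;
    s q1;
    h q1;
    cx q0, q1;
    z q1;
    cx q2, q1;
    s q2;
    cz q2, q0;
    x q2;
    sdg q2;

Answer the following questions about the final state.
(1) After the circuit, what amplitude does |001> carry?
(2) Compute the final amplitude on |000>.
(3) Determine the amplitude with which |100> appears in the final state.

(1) |001> carries amplitude -sqrt(2)*I/2 in the final state.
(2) The amplitude on |000> is 0.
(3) The final state's coefficient on |100> equals 0.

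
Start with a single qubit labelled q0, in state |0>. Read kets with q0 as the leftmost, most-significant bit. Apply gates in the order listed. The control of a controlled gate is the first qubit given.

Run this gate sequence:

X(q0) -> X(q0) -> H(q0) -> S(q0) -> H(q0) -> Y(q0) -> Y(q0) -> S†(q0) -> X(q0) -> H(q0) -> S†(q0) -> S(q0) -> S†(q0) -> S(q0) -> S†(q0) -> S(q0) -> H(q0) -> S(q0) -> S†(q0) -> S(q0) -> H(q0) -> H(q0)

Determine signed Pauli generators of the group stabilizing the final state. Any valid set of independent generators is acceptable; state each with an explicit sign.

The final state is stabilized by the group generated by -Y; other independent generating sets are equally valid. Key observation: gates 10-17 undo each other exactly, leaving only the rest of the circuit to track.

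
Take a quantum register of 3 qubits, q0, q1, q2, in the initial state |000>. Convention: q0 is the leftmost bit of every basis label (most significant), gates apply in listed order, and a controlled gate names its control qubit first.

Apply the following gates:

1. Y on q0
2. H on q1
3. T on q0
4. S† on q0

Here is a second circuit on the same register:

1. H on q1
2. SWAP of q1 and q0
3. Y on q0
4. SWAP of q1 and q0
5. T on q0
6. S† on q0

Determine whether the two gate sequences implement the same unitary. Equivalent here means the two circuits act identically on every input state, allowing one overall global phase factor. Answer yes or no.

No — the two circuits implement different unitaries, even allowing a global phase.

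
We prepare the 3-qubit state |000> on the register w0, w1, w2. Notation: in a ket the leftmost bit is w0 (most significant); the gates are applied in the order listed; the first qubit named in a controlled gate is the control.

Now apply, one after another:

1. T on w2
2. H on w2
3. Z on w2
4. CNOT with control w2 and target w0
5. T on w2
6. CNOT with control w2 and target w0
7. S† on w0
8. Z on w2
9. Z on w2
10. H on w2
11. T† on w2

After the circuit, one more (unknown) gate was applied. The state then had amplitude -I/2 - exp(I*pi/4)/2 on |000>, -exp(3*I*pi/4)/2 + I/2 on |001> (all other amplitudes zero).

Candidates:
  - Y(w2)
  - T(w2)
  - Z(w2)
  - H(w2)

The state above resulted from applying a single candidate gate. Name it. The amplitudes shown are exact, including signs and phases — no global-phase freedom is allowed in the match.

The unique candidate consistent with the amplitudes is Y(w2).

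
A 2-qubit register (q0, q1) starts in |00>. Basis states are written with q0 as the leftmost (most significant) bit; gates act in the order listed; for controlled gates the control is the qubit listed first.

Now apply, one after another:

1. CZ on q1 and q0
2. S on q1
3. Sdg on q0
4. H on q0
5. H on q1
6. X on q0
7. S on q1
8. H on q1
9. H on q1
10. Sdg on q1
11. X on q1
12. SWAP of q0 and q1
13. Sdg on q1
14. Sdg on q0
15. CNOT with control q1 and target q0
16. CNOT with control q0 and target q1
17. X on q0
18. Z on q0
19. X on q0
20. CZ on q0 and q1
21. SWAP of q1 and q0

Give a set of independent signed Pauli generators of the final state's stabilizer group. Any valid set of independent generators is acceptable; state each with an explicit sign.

One valid set of independent stabilizer generators is -XI, +IY (any independent generating set of the same group is equally correct). Key observation: gates 7-10 undo each other exactly, leaving only the rest of the circuit to track.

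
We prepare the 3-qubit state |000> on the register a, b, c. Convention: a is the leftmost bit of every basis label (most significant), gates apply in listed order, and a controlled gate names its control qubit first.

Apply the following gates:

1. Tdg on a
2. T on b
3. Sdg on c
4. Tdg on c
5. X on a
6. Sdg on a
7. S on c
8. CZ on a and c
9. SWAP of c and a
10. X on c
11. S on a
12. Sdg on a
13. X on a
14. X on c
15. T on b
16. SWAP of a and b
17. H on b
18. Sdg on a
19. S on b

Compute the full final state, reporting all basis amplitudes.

The resulting statevector has amplitude -sqrt(2)*I/2 on |001>, -sqrt(2)/2 on |011>, and 0 on every other basis state. Key observation: gates 11-12 undo each other exactly, leaving only the rest of the circuit to track.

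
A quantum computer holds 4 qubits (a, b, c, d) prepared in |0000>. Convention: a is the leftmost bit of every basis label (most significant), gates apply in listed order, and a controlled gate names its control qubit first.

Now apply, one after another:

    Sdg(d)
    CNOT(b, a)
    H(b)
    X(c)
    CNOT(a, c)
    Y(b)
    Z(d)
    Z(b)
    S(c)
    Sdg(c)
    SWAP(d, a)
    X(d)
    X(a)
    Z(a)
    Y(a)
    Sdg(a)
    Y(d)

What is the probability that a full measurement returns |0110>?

The probability of measuring |0110> is 1/2.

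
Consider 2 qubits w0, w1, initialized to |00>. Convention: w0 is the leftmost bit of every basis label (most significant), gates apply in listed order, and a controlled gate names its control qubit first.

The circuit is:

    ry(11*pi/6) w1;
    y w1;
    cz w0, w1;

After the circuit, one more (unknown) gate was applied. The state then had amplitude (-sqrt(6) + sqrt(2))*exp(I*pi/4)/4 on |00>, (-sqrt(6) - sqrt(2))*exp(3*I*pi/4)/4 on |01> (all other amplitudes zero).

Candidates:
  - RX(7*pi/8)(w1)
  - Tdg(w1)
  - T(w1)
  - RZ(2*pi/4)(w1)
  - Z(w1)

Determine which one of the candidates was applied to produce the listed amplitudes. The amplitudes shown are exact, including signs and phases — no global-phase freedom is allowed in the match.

The applied gate was RZ(2*pi/4)(w1).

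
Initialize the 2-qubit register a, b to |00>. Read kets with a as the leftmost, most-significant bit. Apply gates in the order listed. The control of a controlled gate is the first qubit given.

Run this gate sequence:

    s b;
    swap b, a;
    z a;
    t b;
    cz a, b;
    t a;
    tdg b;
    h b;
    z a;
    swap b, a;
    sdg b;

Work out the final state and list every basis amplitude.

After the circuit, the state carries amplitude sqrt(2)/2 on |00>, 0 on |01>, sqrt(2)/2 on |10>, 0 on |11>.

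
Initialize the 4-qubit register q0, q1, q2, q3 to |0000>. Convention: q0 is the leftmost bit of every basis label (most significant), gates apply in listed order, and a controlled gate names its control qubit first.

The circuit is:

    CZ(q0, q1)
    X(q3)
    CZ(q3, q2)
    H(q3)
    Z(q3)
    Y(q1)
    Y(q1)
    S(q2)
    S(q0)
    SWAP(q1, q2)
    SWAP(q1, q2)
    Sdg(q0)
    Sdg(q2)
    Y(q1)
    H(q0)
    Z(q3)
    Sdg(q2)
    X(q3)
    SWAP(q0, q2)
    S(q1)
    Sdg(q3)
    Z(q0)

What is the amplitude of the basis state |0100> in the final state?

The final state's coefficient on |0100> equals 1/2. Key observation: gates 7-14 undo each other exactly, leaving only the rest of the circuit to track.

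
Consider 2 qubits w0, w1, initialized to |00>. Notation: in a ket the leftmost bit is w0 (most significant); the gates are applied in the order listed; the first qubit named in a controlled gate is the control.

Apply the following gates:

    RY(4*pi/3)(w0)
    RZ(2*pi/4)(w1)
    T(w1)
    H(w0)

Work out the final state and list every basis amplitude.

The resulting statevector has amplitude (-sqrt(6) + sqrt(2))*exp(3*I*pi/4)/4 on |00>, 0 on |01>, (sqrt(2) + sqrt(6))*exp(3*I*pi/4)/4 on |10>, 0 on |11>.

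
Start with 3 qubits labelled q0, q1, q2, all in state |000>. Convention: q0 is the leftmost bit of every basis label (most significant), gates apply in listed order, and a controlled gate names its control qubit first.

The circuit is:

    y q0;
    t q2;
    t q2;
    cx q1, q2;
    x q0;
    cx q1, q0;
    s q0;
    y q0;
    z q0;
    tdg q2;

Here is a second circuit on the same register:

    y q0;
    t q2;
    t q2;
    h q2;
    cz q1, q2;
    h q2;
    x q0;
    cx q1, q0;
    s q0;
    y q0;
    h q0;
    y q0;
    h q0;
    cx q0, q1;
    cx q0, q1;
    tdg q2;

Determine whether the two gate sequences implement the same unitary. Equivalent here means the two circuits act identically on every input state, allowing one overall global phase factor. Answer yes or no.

No, they are not equivalent — no single phase factor reconciles the two unitaries.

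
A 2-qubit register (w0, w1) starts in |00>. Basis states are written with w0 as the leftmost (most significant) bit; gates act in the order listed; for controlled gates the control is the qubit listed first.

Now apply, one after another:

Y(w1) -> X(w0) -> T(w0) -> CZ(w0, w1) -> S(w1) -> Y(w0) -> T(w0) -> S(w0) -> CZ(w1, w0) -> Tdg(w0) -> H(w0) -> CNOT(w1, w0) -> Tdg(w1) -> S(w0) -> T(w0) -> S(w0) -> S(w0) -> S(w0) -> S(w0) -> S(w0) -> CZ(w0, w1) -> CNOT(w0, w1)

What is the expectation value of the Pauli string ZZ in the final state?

The expectation value of ZZ is -1. Key observation: steps 16-19 multiply out to the identity, so the circuit reduces to the remaining gates.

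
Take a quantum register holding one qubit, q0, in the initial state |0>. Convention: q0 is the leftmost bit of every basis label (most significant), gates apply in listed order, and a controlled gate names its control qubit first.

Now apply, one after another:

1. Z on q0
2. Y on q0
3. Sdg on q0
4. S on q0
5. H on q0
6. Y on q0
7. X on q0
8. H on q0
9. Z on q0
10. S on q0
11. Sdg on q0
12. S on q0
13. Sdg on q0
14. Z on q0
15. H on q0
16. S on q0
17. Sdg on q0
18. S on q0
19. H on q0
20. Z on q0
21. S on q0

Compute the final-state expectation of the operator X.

The observable X averages to -1. Key observation: gates 8-15 undo each other exactly, leaving only the rest of the circuit to track.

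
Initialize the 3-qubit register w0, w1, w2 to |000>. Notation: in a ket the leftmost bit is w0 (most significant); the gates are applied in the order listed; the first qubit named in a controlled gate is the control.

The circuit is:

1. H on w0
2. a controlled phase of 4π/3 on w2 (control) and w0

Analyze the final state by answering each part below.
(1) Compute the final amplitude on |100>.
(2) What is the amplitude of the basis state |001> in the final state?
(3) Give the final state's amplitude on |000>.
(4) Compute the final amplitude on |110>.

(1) The amplitude on |100> is sqrt(2)/2.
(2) The amplitude on |001> is 0.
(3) The final state's coefficient on |000> equals sqrt(2)/2.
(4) The amplitude on |110> is 0.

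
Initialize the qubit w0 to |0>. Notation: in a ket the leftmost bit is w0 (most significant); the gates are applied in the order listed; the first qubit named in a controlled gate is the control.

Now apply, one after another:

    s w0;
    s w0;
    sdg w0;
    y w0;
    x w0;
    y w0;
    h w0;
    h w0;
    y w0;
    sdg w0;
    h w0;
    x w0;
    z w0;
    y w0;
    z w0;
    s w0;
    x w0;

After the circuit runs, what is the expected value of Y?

In the final state, Y has expectation 1. Key observation: the block from step 6 through step 9 cancels to the identity and can be dropped.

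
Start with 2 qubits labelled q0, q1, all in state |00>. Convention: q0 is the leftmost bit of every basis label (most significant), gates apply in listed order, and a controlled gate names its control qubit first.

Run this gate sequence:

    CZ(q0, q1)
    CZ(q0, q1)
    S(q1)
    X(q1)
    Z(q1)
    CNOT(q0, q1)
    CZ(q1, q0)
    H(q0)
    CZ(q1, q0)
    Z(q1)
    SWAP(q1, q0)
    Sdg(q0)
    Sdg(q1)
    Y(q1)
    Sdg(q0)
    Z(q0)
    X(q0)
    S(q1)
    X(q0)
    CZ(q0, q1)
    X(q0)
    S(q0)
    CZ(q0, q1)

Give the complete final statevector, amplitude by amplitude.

The final amplitudes are sqrt(2)/2 on |00>, sqrt(2)/2 on |01>, 0 on |10>, 0 on |11>.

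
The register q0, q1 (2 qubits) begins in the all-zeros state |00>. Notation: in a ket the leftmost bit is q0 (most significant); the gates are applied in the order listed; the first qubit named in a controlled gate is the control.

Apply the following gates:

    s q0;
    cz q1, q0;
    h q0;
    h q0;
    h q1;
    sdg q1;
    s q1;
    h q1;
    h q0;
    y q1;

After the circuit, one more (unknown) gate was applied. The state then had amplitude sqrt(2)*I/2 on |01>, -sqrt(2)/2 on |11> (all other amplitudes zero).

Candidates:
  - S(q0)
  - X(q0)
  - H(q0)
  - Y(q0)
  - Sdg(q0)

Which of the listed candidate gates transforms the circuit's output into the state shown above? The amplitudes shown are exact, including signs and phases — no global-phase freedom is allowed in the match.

The unique candidate consistent with the amplitudes is S(q0). Key observation: the block from step 4 through step 9 cancels to the identity and can be dropped.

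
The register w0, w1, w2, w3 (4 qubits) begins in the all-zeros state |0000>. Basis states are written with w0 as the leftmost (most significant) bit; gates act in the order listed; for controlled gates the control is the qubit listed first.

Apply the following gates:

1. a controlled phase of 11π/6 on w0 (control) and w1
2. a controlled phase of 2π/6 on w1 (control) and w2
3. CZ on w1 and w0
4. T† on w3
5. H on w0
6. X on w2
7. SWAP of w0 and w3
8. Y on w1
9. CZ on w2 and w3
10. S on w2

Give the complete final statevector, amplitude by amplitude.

The final amplitudes are -sqrt(2)/2 on |0110>, sqrt(2)/2 on |0111>, and 0 on every other basis state.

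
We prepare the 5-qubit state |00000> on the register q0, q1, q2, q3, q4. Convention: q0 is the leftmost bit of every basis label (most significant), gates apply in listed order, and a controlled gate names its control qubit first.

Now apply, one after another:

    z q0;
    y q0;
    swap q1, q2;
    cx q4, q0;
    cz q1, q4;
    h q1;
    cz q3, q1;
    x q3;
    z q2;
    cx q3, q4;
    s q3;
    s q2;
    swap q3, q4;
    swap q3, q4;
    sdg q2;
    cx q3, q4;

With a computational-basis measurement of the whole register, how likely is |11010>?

Outcome |11010> occurs with probability 1/2. Key observation: gates 12-15 undo each other exactly, leaving only the rest of the circuit to track.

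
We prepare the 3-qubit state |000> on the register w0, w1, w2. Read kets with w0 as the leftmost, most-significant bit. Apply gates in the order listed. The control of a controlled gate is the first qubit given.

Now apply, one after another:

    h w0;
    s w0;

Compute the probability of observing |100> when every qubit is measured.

A full measurement returns |100> with probability 1/2.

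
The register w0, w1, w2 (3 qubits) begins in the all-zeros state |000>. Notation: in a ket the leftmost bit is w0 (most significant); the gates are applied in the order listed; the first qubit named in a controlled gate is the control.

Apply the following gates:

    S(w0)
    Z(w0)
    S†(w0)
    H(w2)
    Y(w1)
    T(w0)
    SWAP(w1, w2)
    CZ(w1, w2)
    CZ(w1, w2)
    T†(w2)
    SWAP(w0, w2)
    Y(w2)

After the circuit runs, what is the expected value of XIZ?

The expectation value of XIZ is 0. Key observation: gates 8-9 undo each other exactly, leaving only the rest of the circuit to track.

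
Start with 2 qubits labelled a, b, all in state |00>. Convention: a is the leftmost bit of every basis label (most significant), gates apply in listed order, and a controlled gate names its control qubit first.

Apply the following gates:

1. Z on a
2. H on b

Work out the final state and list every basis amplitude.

The resulting statevector has amplitude sqrt(2)/2 on |00>, sqrt(2)/2 on |01>, 0 on |10>, 0 on |11>.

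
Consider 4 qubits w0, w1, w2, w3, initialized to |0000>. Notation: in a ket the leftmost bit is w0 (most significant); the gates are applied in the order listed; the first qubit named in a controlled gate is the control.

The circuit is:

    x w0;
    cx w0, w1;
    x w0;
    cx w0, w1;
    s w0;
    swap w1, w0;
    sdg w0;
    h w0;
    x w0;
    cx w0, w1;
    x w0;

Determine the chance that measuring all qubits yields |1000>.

Outcome |1000> occurs with probability 1/2.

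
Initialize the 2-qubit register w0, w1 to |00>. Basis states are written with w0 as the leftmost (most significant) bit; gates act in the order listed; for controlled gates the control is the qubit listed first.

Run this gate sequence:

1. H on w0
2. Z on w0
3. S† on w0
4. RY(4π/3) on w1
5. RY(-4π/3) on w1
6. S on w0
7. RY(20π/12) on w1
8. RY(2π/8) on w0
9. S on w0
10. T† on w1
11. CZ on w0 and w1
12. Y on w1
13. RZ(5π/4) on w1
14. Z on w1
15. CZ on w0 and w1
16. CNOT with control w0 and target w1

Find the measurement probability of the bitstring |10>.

A full measurement returns |10> with probability 3/8 - 3*sqrt(2)/16. Key observation: steps 3-6 multiply out to the identity, so the circuit reduces to the remaining gates.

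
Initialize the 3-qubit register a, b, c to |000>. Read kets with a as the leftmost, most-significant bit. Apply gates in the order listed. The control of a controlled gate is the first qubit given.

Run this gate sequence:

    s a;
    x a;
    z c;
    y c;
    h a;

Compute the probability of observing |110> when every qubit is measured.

The probability of measuring |110> is 0.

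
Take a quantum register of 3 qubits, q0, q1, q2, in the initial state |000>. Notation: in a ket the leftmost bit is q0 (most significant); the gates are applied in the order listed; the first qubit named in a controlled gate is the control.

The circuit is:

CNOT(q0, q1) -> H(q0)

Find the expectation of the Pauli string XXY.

The observable XXY averages to 0.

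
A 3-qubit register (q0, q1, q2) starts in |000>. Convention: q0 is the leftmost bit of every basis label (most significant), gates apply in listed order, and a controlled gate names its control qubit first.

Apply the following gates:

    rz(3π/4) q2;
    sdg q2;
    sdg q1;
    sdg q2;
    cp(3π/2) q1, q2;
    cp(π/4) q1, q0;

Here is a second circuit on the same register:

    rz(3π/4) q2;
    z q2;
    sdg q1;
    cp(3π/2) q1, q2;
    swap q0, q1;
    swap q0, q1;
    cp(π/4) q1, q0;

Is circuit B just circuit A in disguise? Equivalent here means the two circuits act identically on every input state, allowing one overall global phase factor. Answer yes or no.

Yes — the two circuits implement the same unitary up to a global phase.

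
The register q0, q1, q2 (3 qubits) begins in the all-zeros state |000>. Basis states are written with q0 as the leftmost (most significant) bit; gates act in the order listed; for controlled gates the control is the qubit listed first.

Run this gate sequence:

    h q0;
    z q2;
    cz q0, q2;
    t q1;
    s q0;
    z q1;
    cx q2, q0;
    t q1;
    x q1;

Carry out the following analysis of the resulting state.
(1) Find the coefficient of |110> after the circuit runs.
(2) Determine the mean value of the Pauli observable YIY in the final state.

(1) The final state's coefficient on |110> equals sqrt(2)*I/2.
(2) In the final state, YIY has expectation 0.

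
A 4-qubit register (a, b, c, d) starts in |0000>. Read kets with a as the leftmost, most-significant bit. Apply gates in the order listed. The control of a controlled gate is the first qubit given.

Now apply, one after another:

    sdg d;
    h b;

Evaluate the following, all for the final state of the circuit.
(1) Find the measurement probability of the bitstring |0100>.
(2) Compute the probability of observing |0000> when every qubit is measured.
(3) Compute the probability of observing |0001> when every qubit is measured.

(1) The probability of measuring |0100> is 1/2.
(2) Outcome |0000> occurs with probability 1/2.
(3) Outcome |0001> occurs with probability 0.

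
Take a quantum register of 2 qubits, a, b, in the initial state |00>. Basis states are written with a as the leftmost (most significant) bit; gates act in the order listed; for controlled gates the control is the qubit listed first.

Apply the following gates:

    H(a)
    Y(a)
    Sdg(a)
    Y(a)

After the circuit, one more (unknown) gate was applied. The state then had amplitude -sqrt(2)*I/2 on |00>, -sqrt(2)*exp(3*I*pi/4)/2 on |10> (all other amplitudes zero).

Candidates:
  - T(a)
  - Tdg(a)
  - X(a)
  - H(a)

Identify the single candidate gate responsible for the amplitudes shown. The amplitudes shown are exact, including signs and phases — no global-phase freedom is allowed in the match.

It was Tdg(a) that produced the state shown.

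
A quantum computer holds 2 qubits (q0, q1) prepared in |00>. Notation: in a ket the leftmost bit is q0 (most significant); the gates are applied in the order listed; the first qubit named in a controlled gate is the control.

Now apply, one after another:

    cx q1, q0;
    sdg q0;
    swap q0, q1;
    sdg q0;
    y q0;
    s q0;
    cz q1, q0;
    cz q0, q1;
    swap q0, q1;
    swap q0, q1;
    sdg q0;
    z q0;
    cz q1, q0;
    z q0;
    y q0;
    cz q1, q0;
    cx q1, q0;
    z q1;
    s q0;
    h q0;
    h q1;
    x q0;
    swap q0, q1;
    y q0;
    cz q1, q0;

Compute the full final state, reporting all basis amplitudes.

After the circuit, the state carries amplitude -I/2 on |00>, -I/2 on |01>, I/2 on |10>, -I/2 on |11>.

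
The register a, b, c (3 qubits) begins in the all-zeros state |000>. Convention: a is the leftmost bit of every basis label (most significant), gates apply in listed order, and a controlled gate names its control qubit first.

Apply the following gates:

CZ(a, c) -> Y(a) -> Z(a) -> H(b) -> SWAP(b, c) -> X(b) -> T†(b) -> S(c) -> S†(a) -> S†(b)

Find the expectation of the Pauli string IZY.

In the final state, IZY has expectation -1.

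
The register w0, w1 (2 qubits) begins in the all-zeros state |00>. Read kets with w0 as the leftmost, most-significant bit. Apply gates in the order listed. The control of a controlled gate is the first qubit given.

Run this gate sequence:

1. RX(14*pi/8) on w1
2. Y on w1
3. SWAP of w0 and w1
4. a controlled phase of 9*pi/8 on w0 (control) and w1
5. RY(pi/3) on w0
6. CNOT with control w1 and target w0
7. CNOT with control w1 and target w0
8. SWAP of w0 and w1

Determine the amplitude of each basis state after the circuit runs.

After the circuit, the state carries amplitude -sqrt(6 - 3*sqrt(2))/4 + I*sqrt(sqrt(2) + 2)/4 on |00>, -sqrt(2 - sqrt(2))/4 - I*sqrt(3*sqrt(2) + 6)/4 on |01>, 0 on |10>, 0 on |11>.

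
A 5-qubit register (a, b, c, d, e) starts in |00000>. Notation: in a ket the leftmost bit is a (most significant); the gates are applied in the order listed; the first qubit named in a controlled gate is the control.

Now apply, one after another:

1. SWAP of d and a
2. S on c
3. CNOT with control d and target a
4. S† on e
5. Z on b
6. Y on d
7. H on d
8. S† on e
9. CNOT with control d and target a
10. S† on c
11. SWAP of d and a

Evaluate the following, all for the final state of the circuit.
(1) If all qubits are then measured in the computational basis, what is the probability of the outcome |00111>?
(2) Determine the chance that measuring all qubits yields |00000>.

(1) A full measurement returns |00111> with probability 0.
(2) Outcome |00000> occurs with probability 1/2.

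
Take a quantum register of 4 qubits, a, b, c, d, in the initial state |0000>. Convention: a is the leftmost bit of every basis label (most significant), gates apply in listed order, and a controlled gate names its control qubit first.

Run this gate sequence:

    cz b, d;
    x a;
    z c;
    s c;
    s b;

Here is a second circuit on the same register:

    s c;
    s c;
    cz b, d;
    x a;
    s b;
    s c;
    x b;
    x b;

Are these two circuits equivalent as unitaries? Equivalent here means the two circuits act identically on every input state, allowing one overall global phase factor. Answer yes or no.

Yes, they are equivalent — the unitaries differ by at most a global phase.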